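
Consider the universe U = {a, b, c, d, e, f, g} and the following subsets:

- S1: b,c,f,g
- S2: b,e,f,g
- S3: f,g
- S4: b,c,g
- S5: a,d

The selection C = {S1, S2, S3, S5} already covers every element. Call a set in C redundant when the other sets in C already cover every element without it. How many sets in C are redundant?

1

Drop S1: c uncovered — not redundant.
Drop S2: e uncovered — not redundant.
Drop S3: the rest still cover every element — redundant.
Drop S5: a, d uncovered — not redundant.
1 redundant: S3.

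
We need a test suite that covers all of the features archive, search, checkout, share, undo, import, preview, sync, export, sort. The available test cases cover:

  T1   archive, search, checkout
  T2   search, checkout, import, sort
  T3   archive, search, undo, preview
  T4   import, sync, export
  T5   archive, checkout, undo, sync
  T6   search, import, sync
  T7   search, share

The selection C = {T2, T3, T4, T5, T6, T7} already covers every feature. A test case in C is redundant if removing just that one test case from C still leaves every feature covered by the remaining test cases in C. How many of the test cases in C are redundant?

Drop T2: sort uncovered — not redundant.
Drop T3: preview uncovered — not redundant.
Drop T4: export uncovered — not redundant.
Drop T5: the rest still cover every feature — redundant.
Drop T6: the rest still cover every feature — redundant.
Drop T7: share uncovered — not redundant.
2 redundant: T5, T6.

2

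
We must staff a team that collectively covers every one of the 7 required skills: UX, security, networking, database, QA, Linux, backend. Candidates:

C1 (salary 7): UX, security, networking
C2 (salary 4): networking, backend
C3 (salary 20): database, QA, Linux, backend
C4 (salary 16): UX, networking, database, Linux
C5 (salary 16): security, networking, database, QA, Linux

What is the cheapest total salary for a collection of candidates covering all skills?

C1, C3 cover every skill at salary 7 + 20 = 27.
Any cover uses at least 2 candidates; among all covering selections none totals below 27.

27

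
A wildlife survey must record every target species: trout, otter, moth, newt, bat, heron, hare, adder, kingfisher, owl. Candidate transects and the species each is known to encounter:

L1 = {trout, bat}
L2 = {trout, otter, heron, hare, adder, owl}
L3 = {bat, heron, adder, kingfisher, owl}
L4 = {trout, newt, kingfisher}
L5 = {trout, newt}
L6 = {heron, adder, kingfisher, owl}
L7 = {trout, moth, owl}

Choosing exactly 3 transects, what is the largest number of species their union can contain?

9

Choosing L1, L2, L4 covers {trout, otter, newt, bat, heron, hare, adder, kingfisher, owl} — 9 species.
No choice of 3 transects does better; here moth is left uncovered.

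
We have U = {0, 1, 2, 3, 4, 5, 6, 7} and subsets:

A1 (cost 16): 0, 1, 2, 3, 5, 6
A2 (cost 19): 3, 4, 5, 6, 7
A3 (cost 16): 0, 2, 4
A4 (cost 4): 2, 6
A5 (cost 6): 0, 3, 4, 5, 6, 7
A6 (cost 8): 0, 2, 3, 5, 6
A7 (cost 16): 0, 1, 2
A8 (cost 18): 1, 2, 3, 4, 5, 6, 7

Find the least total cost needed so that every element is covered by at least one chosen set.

22

A1, A5 cover every element at cost 16 + 6 = 22.
Any cover uses at least 2 sets; among all covering selections none totals below 22.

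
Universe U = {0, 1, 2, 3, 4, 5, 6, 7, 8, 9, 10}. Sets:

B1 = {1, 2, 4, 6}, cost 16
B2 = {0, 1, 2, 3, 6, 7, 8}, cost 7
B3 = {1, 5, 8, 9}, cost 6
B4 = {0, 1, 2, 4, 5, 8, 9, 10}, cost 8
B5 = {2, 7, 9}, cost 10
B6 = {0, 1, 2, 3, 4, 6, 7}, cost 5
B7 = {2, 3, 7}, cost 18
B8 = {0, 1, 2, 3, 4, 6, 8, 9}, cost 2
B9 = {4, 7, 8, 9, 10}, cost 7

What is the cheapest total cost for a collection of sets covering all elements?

B4, B6 cover every element at cost 8 + 5 = 13.
Any cover uses at least 2 sets; among all covering selections none totals below 13.

13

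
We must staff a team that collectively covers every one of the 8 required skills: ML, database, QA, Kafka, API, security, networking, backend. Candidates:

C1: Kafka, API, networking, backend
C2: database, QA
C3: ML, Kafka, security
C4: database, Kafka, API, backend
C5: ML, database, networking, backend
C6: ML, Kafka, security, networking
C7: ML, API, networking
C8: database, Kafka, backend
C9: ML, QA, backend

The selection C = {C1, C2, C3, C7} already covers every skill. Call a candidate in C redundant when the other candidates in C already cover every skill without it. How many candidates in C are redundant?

1

Drop C1: backend uncovered — not redundant.
Drop C2: database, QA uncovered — not redundant.
Drop C3: security uncovered — not redundant.
Drop C7: the rest still cover every skill — redundant.
1 redundant: C7.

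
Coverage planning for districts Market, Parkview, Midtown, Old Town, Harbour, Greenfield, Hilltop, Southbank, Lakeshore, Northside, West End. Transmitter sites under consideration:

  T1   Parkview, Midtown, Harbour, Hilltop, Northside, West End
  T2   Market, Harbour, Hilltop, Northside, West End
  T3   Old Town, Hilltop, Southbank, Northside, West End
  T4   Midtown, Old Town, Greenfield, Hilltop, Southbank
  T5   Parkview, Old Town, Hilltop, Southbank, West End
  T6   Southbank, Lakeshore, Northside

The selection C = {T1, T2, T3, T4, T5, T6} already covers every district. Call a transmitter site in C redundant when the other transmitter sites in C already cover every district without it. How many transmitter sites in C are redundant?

3

Drop T1: the rest still cover every district — redundant.
Drop T2: Market uncovered — not redundant.
Drop T3: the rest still cover every district — redundant.
Drop T4: Greenfield uncovered — not redundant.
Drop T5: the rest still cover every district — redundant.
Drop T6: Lakeshore uncovered — not redundant.
3 redundant: T1, T3, T5.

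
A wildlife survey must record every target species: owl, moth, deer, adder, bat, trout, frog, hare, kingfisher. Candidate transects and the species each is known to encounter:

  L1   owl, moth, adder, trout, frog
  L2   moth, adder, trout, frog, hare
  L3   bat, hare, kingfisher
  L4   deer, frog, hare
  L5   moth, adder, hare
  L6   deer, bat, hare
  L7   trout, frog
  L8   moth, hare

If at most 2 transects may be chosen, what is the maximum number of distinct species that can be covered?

8

Choosing L1, L3 covers {owl, moth, adder, bat, trout, frog, hare, kingfisher} — 8 species.
No choice of 2 transects does better; here deer is left uncovered.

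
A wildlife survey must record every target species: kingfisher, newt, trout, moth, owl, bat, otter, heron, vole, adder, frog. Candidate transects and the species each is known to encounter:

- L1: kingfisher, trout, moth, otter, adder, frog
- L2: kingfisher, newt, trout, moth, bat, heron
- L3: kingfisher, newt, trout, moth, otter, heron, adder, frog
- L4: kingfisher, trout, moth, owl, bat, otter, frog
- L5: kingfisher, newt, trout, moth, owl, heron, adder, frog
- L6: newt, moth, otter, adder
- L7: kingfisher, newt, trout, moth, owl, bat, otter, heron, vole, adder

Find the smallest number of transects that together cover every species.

L1, L7 together cover {kingfisher, newt, trout, moth, owl, bat, otter, heron, vole, adder, frog} — every species.
No single transect contains all 11 species, so 2 is optimal.

2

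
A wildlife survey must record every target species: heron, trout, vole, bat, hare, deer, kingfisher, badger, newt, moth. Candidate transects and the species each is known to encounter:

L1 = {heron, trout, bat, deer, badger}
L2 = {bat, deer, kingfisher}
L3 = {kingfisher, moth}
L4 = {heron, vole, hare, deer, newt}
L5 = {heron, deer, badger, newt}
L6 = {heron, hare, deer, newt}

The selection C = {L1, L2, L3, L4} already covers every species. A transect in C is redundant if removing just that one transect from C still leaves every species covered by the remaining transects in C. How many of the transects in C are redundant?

Drop L1: trout, badger uncovered — not redundant.
Drop L2: the rest still cover every species — redundant.
Drop L3: moth uncovered — not redundant.
Drop L4: vole, hare, newt uncovered — not redundant.
1 redundant: L2.

1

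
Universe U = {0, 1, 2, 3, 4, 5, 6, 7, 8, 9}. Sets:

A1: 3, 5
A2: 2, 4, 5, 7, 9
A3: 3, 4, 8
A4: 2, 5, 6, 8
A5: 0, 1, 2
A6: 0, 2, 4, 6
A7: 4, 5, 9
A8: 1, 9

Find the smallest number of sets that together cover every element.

4

A1, A2, A4, A5 together cover {0, 1, 2, 3, 4, 5, 6, 7, 8, 9} — every element.
No 3 of the 8 sets cover everything (all 56 triples fall short), so 4 is minimum.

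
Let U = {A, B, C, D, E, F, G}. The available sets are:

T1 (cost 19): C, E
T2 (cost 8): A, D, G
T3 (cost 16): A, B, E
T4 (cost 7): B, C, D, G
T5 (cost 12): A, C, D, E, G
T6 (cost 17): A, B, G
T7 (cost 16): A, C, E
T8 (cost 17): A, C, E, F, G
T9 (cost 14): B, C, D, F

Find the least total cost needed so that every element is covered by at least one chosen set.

24

T4, T8 cover every element at cost 7 + 17 = 24.
Any cover uses at least 2 sets; among all covering selections none totals below 24.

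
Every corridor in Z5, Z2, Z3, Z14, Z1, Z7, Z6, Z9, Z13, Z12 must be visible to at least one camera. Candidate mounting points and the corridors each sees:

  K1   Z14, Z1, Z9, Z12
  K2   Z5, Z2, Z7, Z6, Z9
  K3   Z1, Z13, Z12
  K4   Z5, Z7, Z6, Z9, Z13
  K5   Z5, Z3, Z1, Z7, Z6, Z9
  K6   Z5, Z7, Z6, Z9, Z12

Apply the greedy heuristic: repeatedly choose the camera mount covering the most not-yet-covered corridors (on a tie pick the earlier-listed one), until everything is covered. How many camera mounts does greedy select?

Pick 1: K5 covers 6 new corridors (Z5, Z3, Z1, Z7, Z6, Z9).
Pick 2: K1 covers 2 new corridors (Z14, Z12).
Pick 3: K2 covers 1 new corridors (Z2).
Pick 4: K3 covers 1 new corridors (Z13).
Greedy uses 4 camera mounts.

4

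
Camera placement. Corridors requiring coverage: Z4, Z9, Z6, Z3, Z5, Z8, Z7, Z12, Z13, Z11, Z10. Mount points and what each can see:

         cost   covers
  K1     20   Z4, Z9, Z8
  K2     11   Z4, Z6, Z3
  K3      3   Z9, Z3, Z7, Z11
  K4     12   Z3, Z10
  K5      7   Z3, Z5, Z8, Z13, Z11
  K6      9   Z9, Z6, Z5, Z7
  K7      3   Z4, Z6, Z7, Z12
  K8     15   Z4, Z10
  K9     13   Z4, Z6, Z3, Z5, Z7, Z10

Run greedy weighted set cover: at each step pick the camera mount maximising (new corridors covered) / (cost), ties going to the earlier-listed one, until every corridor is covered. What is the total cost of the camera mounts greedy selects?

Pick 1: K3 adds 4 new (Z9, Z3, Z7, Z11) at cost 3 (ratio 4/3).
Pick 2: K7 adds 3 new (Z4, Z6, Z12) at cost 3 (ratio 3/3).
Pick 3: K5 adds 3 new (Z5, Z8, Z13) at cost 7 (ratio 3/7).
Pick 4: K4 adds 1 new (Z10) at cost 12 (ratio 1/12).
Greedy total cost: 3 + 3 + 7 + 12 = 25.

25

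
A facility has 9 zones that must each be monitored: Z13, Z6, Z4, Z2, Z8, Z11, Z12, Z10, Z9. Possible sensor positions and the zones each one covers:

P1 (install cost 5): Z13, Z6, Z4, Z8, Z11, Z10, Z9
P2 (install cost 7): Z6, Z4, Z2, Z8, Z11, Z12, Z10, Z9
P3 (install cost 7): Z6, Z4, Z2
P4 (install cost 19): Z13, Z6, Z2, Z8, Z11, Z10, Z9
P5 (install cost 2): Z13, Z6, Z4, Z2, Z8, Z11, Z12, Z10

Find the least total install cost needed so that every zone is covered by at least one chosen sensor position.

P1, P5 cover every zone at install cost 5 + 2 = 7.
Any cover uses at least 2 sensor positions; among all covering selections none totals below 7.

7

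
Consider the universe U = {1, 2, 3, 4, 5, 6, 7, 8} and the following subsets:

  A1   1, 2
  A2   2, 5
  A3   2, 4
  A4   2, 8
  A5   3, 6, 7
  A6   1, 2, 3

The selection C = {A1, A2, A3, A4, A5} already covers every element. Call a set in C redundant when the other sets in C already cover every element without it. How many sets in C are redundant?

Drop A1: 1 uncovered — not redundant.
Drop A2: 5 uncovered — not redundant.
Drop A3: 4 uncovered — not redundant.
Drop A4: 8 uncovered — not redundant.
Drop A5: 3, 6, 7 uncovered — not redundant.
None of the sets in C is redundant.

0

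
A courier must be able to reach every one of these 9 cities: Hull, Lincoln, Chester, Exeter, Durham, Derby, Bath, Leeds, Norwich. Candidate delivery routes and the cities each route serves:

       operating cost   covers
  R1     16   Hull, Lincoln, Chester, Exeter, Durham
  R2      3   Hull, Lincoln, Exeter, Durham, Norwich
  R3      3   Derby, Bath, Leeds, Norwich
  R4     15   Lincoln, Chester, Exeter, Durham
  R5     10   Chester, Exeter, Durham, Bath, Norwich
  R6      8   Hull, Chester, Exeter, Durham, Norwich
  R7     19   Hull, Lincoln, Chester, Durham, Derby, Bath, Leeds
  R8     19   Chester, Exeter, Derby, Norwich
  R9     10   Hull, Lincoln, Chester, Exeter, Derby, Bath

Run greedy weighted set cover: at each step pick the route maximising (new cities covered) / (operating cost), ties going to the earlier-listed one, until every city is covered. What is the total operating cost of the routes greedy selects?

14

Pick 1: R2 adds 5 new (Hull, Lincoln, Exeter, Durham, Norwich) at operating cost 3 (ratio 5/3).
Pick 2: R3 adds 3 new (Derby, Bath, Leeds) at operating cost 3 (ratio 3/3).
Pick 3: R6 adds 1 new (Chester) at operating cost 8 (ratio 1/8).
Greedy total operating cost: 3 + 3 + 8 = 14.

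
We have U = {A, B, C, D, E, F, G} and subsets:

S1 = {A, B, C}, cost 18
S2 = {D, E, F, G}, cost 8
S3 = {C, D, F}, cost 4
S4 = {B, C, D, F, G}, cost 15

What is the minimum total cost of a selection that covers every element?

26

S1, S2 cover every element at cost 18 + 8 = 26.
Any cover uses at least 2 sets; among all covering selections none totals below 26.
Greedy by coverage-per-cost would pick S3, S2, S1 for 30 — worse than the optimum 26.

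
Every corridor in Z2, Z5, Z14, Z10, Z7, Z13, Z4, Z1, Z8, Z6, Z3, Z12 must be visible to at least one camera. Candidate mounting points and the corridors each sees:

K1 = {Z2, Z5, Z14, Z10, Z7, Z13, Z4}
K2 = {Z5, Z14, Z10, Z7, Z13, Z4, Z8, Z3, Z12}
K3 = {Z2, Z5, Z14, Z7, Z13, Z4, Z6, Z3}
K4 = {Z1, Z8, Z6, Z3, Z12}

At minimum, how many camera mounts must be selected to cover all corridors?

2

K1, K4 together cover {Z2, Z5, Z14, Z10, Z7, Z13, Z4, Z1, Z8, Z6, Z3, Z12} — every corridor.
No single camera mount contains all 12 corridors, so 2 is optimal.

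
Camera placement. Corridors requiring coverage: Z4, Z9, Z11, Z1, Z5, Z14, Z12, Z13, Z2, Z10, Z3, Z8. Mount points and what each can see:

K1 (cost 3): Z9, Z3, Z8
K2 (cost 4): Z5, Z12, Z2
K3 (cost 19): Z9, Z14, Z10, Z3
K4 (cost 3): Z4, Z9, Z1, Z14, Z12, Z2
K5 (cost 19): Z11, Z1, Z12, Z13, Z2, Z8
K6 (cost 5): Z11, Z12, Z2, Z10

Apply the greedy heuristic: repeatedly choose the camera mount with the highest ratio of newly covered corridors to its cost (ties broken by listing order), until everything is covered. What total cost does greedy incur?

34

Pick 1: K4 adds 6 new (Z4, Z9, Z1, Z14, Z12, Z2) at cost 3 (ratio 6/3).
Pick 2: K1 adds 2 new (Z3, Z8) at cost 3 (ratio 2/3).
Pick 3: K6 adds 2 new (Z11, Z10) at cost 5 (ratio 2/5).
Pick 4: K2 adds 1 new (Z5) at cost 4 (ratio 1/4).
Pick 5: K5 adds 1 new (Z13) at cost 19 (ratio 1/19).
Greedy total cost: 3 + 3 + 5 + 4 + 19 = 34.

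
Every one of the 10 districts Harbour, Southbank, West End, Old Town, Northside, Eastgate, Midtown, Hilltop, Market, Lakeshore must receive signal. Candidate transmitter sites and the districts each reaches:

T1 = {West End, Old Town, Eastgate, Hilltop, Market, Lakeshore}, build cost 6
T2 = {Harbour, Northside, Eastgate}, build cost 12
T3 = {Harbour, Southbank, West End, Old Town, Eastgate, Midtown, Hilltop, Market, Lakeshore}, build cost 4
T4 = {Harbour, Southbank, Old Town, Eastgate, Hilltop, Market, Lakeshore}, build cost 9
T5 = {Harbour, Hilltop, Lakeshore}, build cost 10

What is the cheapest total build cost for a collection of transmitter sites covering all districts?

T2, T3 cover every district at build cost 12 + 4 = 16.
Any cover uses at least 2 transmitter sites; among all covering selections none totals below 16.

16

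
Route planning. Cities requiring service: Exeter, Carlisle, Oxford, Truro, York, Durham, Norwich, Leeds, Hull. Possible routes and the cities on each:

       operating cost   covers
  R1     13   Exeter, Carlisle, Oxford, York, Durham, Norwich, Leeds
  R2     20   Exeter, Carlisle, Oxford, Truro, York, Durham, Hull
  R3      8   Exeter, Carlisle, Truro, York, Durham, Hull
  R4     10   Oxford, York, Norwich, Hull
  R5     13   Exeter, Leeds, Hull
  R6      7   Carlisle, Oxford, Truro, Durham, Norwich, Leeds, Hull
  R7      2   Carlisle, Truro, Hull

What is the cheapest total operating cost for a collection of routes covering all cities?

R1, R7 cover every city at operating cost 13 + 2 = 15.
Any cover uses at least 2 routes; among all covering selections none totals below 15.

15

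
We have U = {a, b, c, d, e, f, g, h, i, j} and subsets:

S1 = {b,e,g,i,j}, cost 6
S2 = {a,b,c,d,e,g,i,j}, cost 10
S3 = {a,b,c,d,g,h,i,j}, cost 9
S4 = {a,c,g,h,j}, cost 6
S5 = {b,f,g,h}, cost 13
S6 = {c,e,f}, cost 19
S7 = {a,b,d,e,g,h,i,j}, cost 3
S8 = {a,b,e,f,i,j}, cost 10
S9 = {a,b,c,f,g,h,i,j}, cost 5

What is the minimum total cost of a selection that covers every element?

S7, S9 cover every element at cost 3 + 5 = 8.
Any cover uses at least 2 sets; among all covering selections none totals below 8.

8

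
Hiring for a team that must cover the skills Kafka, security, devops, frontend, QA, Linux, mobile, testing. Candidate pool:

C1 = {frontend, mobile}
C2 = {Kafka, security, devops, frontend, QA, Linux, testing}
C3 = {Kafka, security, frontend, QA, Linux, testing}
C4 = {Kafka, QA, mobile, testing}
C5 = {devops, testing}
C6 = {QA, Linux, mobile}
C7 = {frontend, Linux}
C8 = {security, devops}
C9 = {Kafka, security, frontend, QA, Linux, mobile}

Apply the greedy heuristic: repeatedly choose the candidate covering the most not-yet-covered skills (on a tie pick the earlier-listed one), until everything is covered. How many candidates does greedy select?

Pick 1: C2 covers 7 new skills (Kafka, security, devops, frontend, QA, Linux, testing).
Pick 2: C1 covers 1 new skills (mobile).
Greedy uses 2 candidates.

2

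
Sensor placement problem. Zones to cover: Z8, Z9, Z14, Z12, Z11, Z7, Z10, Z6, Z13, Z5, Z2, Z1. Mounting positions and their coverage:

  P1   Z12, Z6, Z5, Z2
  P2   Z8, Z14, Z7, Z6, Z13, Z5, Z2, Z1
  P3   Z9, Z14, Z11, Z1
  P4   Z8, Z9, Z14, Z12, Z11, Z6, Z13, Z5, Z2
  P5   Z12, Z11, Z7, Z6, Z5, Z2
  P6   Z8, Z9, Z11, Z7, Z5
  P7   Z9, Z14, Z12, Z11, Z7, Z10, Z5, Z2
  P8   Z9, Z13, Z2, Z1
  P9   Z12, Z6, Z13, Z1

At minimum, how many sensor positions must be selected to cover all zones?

2

P2, P7 together cover {Z8, Z9, Z14, Z12, Z11, Z7, Z10, Z6, Z13, Z5, Z2, Z1} — every zone.
No single sensor position contains all 12 zones, so 2 is optimal.
Greedy (largest uncovered first) would take P4, P2, P7 — 3 sensor positions — but 2 suffice.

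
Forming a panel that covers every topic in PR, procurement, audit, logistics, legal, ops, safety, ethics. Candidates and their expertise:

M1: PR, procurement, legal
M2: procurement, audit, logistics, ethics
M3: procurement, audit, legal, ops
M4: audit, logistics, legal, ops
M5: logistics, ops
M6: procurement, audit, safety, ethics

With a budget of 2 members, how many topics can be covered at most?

Choosing M4, M6 covers {procurement, audit, logistics, legal, ops, safety, ethics} — 7 topics.
No choice of 2 members does better; here PR is left uncovered.

7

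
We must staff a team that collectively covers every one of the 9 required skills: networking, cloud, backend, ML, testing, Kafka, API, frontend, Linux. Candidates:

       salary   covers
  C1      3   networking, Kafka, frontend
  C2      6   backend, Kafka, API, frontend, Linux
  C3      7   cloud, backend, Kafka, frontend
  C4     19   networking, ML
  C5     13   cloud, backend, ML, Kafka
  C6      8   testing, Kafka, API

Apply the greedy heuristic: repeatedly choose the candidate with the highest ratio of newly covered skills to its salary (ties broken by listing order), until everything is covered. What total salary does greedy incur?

30

Pick 1: C1 adds 3 new (networking, Kafka, frontend) at salary 3 (ratio 3/3).
Pick 2: C2 adds 3 new (backend, API, Linux) at salary 6 (ratio 3/6).
Pick 3: C5 adds 2 new (cloud, ML) at salary 13 (ratio 2/13).
Pick 4: C6 adds 1 new (testing) at salary 8 (ratio 1/8).
Greedy total salary: 3 + 6 + 13 + 8 = 30.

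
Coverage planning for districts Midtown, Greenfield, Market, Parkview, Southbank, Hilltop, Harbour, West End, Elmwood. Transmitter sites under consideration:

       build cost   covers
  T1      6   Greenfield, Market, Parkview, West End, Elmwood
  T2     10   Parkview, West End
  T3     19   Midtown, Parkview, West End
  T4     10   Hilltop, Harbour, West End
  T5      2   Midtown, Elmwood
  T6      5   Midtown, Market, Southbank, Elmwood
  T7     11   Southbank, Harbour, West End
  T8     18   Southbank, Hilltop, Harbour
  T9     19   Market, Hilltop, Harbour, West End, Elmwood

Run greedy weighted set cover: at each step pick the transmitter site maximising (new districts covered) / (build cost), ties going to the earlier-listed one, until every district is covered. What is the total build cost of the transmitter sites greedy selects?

Pick 1: T5 adds 2 new (Midtown, Elmwood) at build cost 2 (ratio 2/2).
Pick 2: T1 adds 4 new (Greenfield, Market, Parkview, West End) at build cost 6 (ratio 4/6).
Pick 3: T4 adds 2 new (Hilltop, Harbour) at build cost 10 (ratio 2/10).
Pick 4: T6 adds 1 new (Southbank) at build cost 5 (ratio 1/5).
Greedy total build cost: 2 + 6 + 10 + 5 = 23. (The true optimum is 21, so greedy overshoots here.)

23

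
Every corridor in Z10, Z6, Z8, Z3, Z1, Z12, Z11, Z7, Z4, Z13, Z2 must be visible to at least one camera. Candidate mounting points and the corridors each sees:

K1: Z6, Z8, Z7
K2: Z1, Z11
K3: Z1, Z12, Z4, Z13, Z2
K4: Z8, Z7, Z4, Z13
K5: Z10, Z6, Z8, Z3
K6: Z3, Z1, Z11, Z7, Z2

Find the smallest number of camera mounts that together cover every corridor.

K3, K5, K6 together cover {Z10, Z6, Z8, Z3, Z1, Z12, Z11, Z7, Z4, Z13, Z2} — every corridor.
No 2 of the 6 camera mounts cover everything (all 15 pairs fall short), so 3 is minimum.

3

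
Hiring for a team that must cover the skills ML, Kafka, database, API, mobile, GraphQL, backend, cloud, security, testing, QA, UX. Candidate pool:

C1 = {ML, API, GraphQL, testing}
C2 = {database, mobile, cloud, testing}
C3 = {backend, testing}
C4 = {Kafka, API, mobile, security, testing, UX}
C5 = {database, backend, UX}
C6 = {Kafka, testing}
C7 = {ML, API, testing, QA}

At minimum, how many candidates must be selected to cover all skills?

5

C1, C2, C3, C4, C7 together cover {ML, Kafka, database, API, mobile, GraphQL, backend, cloud, security, testing, QA, UX} — every skill.
No 4 of the 7 candidates cover everything (all 35 size-4 selections fall short), so 5 is minimum.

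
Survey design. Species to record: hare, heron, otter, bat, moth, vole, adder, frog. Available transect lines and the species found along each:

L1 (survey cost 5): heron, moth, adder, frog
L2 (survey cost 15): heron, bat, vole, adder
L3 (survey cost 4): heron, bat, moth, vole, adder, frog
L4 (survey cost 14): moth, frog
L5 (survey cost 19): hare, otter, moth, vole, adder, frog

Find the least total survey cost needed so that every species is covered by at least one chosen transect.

23

L3, L5 cover every species at survey cost 4 + 19 = 23.
Any cover uses at least 2 transects; among all covering selections none totals below 23.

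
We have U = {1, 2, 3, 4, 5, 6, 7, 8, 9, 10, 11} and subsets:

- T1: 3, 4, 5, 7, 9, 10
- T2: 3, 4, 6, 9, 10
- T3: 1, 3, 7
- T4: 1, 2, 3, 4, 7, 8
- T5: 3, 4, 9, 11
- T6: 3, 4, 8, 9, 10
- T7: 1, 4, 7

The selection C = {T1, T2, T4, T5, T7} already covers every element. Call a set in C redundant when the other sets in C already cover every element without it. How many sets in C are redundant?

1

Drop T1: 5 uncovered — not redundant.
Drop T2: 6 uncovered — not redundant.
Drop T4: 2, 8 uncovered — not redundant.
Drop T5: 11 uncovered — not redundant.
Drop T7: the rest still cover every element — redundant.
1 redundant: T7.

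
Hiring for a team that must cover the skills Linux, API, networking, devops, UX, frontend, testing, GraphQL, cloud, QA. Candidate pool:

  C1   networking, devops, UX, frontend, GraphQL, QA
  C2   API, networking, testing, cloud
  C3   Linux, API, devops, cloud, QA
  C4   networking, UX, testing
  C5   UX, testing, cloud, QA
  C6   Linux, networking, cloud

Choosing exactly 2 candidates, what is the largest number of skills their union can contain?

Choosing C1, C2 covers {API, networking, devops, UX, frontend, testing, GraphQL, cloud, QA} — 9 skills.
No choice of 2 candidates does better; here Linux is left uncovered.

9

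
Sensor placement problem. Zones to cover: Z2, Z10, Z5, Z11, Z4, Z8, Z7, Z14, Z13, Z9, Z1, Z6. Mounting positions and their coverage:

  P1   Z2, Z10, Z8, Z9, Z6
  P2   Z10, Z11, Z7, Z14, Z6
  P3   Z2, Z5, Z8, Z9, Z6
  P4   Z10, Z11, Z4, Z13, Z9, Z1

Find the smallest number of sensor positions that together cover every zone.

P2, P3, P4 together cover {Z2, Z10, Z5, Z11, Z4, Z8, Z7, Z14, Z13, Z9, Z1, Z6} — every zone.
No 2 of the 4 sensor positions cover everything (all 6 pairs fall short), so 3 is minimum.

3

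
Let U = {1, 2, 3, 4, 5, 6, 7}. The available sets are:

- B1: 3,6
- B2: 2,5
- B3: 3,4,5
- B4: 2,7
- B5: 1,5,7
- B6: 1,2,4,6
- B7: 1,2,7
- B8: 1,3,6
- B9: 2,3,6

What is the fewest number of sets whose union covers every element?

B1, B3, B7 together cover {1, 2, 3, 4, 5, 6, 7} — every element.
No 2 of the 9 sets cover everything (all 36 pairs fall short), so 3 is minimum.

3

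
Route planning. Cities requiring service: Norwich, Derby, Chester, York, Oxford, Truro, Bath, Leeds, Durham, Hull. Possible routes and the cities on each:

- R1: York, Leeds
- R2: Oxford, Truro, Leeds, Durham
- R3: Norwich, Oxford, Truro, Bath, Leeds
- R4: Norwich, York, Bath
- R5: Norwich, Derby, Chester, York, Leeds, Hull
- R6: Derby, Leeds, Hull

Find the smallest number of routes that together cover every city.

3

R2, R3, R5 together cover {Norwich, Derby, Chester, York, Oxford, Truro, Bath, Leeds, Durham, Hull} — every city.
No 2 of the 6 routes cover everything (all 15 pairs fall short), so 3 is minimum.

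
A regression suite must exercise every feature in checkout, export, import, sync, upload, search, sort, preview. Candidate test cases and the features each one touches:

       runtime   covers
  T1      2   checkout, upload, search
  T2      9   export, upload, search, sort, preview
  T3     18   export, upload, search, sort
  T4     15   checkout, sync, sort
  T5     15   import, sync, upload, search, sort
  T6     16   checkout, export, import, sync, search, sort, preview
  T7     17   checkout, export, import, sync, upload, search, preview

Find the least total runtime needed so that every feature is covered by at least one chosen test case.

T1, T6 cover every feature at runtime 2 + 16 = 18.
Any cover uses at least 2 test cases; among all covering selections none totals below 18.
Greedy by coverage-per-runtime would pick T1, T2, T5 for 26 — worse than the optimum 18.

18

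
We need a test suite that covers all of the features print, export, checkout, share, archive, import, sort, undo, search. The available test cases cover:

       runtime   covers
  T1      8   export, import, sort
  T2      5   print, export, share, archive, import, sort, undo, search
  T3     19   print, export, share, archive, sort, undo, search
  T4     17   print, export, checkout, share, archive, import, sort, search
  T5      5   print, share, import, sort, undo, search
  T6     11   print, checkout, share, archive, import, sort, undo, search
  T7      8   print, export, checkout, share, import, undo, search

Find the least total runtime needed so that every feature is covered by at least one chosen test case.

13

T2, T7 cover every feature at runtime 5 + 8 = 13.
Any cover uses at least 2 test cases; among all covering selections none totals below 13.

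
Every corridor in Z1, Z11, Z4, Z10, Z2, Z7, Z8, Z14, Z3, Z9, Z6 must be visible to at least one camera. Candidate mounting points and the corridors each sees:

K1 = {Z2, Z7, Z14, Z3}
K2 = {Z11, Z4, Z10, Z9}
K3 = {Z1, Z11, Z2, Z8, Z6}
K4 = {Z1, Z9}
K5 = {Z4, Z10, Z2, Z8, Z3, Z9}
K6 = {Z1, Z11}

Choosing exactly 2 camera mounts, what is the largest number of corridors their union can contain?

Choosing K3, K5 covers {Z1, Z11, Z4, Z10, Z2, Z8, Z3, Z9, Z6} — 9 corridors.
No choice of 2 camera mounts does better; here Z7, Z14 are left uncovered.

9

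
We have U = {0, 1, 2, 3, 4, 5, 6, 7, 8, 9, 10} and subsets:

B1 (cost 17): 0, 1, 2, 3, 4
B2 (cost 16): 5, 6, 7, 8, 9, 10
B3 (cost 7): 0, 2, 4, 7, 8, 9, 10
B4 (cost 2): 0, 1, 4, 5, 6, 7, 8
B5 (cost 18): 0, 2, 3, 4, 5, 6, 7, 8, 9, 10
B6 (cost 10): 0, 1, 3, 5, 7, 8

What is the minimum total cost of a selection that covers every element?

19

B3, B4, B6 cover every element at cost 7 + 2 + 10 = 19.
Any cover uses at least 2 sets; among all covering selections none totals below 19.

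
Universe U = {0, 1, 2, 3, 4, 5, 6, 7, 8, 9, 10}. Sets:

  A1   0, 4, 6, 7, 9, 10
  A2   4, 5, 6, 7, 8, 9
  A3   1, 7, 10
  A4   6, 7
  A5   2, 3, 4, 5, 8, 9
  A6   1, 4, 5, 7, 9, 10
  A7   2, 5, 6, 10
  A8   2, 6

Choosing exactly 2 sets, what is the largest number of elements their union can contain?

Choosing A1, A5 covers {0, 2, 3, 4, 5, 6, 7, 8, 9, 10} — 10 elements.
No choice of 2 sets does better; here 1 is left uncovered.

10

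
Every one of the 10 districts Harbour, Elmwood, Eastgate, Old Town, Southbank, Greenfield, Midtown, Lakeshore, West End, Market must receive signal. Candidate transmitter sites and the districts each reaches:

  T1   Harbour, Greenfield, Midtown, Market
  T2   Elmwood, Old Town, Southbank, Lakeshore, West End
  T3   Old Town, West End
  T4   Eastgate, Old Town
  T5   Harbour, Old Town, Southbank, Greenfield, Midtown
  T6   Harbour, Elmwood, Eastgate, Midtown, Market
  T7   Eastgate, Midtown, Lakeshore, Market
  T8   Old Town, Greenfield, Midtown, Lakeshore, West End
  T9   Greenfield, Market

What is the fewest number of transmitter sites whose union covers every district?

T1, T2, T4 together cover {Harbour, Elmwood, Eastgate, Old Town, Southbank, Greenfield, Midtown, Lakeshore, West End, Market} — every district.
No 2 of the 9 transmitter sites cover everything (all 36 pairs fall short), so 3 is minimum.

3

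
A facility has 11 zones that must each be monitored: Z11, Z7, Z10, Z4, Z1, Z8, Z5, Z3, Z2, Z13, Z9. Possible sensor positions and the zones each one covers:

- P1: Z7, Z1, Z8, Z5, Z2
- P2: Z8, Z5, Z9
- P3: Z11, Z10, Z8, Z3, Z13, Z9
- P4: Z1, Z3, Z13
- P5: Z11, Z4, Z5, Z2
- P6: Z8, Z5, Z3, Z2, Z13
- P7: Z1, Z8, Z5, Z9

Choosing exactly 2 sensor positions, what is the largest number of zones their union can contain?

Choosing P1, P3 covers {Z11, Z7, Z10, Z1, Z8, Z5, Z3, Z2, Z13, Z9} — 10 zones.
No choice of 2 sensor positions does better; here Z4 is left uncovered.

10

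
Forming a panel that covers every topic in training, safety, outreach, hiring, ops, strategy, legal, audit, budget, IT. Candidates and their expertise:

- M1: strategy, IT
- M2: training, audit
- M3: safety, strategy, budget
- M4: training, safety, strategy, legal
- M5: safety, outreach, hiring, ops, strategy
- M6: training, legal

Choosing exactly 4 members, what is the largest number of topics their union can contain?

Choosing M1, M2, M3, M5 covers {training, safety, outreach, hiring, ops, strategy, audit, budget, IT} — 9 topics.
No choice of 4 members does better; here legal is left uncovered.

9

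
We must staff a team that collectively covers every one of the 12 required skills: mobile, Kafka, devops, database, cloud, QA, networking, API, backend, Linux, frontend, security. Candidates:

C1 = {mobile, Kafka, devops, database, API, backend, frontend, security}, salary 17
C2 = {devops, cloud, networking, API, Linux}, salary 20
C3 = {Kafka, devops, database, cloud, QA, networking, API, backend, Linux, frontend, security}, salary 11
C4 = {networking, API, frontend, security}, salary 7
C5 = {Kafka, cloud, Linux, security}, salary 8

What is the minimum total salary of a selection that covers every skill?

C1, C3 cover every skill at salary 17 + 11 = 28.
Any cover uses at least 2 candidates; among all covering selections none totals below 28.

28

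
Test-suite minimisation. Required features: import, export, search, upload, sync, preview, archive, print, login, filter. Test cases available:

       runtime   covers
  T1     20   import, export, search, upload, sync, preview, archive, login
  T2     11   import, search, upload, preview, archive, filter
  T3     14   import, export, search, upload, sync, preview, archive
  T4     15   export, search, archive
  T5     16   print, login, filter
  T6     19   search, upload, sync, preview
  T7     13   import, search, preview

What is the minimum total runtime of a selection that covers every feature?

30

T3, T5 cover every feature at runtime 14 + 16 = 30.
Any cover uses at least 2 test cases; among all covering selections none totals below 30.
Greedy by coverage-per-runtime would pick T2, T1, T5 for 47 — worse than the optimum 30.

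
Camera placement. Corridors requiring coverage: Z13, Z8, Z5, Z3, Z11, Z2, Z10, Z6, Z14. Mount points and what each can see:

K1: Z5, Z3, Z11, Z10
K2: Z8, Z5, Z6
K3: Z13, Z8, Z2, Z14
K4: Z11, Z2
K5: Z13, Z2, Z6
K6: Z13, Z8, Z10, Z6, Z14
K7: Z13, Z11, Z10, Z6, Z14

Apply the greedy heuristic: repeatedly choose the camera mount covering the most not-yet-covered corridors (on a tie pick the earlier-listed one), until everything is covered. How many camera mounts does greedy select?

3

Pick 1: K6 covers 5 new corridors (Z13, Z8, Z10, Z6, Z14).
Pick 2: K1 covers 3 new corridors (Z5, Z3, Z11).
Pick 3: K3 covers 1 new corridors (Z2).
Greedy uses 3 camera mounts.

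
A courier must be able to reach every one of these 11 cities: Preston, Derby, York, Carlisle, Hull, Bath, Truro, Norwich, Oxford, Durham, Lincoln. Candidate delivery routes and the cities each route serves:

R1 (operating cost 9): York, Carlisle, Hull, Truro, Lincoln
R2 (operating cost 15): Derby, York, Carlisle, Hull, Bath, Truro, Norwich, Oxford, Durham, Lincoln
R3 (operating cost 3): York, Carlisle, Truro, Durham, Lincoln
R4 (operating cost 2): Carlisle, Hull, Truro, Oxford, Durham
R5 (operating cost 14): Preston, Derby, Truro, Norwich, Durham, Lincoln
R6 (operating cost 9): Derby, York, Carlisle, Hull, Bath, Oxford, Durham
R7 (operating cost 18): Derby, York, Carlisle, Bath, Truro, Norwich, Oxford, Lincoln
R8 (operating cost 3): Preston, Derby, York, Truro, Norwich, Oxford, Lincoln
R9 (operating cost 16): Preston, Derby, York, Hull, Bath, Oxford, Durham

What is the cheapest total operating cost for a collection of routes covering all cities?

12

R6, R8 cover every city at operating cost 9 + 3 = 12.
Any cover uses at least 2 routes; among all covering selections none totals below 12.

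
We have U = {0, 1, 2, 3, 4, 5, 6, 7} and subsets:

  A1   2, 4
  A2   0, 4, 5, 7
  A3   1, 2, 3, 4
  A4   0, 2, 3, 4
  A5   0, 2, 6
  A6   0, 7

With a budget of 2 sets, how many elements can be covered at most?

7

Choosing A2, A3 covers {0, 1, 2, 3, 4, 5, 7} — 7 elements.
No choice of 2 sets does better; here 6 is left uncovered.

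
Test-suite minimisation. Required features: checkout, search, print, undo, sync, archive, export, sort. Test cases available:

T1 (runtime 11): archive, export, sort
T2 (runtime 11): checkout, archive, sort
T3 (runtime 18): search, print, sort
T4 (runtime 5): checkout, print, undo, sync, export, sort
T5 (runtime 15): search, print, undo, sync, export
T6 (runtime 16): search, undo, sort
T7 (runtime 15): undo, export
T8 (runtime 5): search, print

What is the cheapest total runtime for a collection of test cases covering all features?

T1, T4, T8 cover every feature at runtime 11 + 5 + 5 = 21.
Any cover uses at least 2 test cases; among all covering selections none totals below 21.

21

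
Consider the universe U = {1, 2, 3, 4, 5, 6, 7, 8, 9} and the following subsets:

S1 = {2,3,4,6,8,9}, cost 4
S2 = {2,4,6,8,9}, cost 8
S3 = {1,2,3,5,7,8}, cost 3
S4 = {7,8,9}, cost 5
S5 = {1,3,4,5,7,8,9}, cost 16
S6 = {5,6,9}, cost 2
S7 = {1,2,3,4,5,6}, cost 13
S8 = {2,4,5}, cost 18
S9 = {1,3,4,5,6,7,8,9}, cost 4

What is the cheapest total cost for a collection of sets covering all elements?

S1, S3 cover every element at cost 4 + 3 = 7.
Any cover uses at least 2 sets; among all covering selections none totals below 7.
Greedy by coverage-per-cost would pick S3, S6, S1 for 9 — worse than the optimum 7.

7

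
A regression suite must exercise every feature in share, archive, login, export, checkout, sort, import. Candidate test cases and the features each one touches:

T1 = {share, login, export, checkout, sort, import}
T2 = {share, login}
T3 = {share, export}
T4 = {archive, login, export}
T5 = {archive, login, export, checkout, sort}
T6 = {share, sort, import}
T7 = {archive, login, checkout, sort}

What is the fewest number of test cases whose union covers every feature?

2

T1, T4 together cover {share, archive, login, export, checkout, sort, import} — every feature.
No single test case contains all 7 features, so 2 is optimal.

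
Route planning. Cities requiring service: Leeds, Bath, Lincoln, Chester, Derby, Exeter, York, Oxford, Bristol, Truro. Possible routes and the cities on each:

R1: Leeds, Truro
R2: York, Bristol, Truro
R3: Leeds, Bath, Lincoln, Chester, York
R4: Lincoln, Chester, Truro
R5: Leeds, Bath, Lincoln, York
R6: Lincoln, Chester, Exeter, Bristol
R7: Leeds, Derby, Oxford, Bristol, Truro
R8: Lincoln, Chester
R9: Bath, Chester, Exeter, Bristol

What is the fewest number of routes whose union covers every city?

3

R3, R6, R7 together cover {Leeds, Bath, Lincoln, Chester, Derby, Exeter, York, Oxford, Bristol, Truro} — every city.
No 2 of the 9 routes cover everything (all 36 pairs fall short), so 3 is minimum.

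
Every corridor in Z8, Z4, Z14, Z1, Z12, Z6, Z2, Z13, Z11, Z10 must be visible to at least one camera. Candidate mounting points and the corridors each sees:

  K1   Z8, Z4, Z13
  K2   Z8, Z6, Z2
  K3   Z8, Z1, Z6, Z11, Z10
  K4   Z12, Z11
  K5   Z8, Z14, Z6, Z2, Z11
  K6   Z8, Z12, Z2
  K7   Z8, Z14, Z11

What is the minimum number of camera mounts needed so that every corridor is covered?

K1, K3, K4, K5 together cover {Z8, Z4, Z14, Z1, Z12, Z6, Z2, Z13, Z11, Z10} — every corridor.
No 3 of the 7 camera mounts cover everything (all 35 triples fall short), so 4 is minimum.

4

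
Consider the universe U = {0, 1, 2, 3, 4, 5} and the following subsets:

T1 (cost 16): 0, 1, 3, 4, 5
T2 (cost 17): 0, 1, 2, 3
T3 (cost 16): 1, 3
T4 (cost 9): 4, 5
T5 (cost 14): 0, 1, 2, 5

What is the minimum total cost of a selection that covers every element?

T2, T4 cover every element at cost 17 + 9 = 26.
Any cover uses at least 2 sets; among all covering selections none totals below 26.

26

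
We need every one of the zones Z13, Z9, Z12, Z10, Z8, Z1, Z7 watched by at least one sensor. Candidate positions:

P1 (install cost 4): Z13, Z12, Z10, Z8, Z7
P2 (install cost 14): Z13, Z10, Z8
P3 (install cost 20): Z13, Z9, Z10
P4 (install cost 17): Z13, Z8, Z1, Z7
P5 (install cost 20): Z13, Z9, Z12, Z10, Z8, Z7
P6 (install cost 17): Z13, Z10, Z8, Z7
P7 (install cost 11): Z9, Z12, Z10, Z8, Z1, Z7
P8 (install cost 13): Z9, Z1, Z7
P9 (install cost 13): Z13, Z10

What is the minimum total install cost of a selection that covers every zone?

P1, P7 cover every zone at install cost 4 + 11 = 15.
Any cover uses at least 2 sensor positions; among all covering selections none totals below 15.

15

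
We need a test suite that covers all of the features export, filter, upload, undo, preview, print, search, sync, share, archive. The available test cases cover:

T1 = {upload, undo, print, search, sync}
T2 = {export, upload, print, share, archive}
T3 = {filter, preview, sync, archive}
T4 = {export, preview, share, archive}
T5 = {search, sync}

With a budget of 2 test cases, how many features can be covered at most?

Choosing T1, T4 covers {export, upload, undo, preview, print, search, sync, share, archive} — 9 features.
No choice of 2 test cases does better; here filter is left uncovered.

9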